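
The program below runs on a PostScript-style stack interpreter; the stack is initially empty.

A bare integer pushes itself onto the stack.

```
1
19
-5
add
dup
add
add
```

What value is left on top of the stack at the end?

1    [1]
19   [1, 19]
-5   [1, 19, -5]
add  [1, 14]
dup  [1, 14, 14]
add  [1, 28]
add  [29]

29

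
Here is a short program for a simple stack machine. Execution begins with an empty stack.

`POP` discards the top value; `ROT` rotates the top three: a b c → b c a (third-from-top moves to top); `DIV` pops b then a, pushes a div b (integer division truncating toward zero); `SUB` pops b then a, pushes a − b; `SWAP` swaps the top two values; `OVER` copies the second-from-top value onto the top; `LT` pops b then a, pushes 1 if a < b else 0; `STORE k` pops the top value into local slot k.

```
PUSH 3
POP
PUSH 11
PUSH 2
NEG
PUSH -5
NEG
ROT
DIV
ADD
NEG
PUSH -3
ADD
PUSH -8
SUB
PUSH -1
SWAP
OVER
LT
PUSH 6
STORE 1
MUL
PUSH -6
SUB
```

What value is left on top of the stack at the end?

6

PUSH 3  -> [3]
POP     -> []
PUSH 11 -> [11]
PUSH 2  -> [11, 2]
NEG     -> [11, -2]
PUSH -5 -> [11, -2, -5]
NEG     -> [11, -2, 5]
ROT     -> [-2, 5, 11]
DIV     -> [-2, 0]
ADD     -> [-2]
NEG     -> [2]
PUSH -3 -> [2, -3]
ADD     -> [-1]
PUSH -8 -> [-1, -8]
SUB     -> [7]
PUSH -1 -> [7, -1]
SWAP    -> [-1, 7]
OVER    -> [-1, 7, -1]
LT      -> [-1, 0]
PUSH 6  -> [-1, 0, 6]
STORE 1 -> [-1, 0]
MUL     -> [0]
PUSH -6 -> [0, -6]
SUB     -> [6]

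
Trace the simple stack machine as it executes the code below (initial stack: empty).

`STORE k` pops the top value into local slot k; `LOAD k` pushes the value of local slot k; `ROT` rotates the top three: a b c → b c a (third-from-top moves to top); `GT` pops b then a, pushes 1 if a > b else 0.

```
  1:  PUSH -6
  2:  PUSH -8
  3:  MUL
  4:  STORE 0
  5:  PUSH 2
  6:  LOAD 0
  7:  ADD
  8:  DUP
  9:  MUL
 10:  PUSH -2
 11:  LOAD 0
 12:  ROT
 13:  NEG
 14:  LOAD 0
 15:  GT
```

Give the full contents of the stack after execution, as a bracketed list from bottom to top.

PUSH -6 → -6
PUSH -8 → -6 -8
MUL     → 48
STORE 0 → (empty)
PUSH 2  → 2
LOAD 0  → 2 48
ADD     → 50
DUP     → 50 50
MUL     → 2500
PUSH -2 → 2500 -2
LOAD 0  → 2500 -2 48
ROT     → -2 48 2500
NEG     → -2 48 -2500
LOAD 0  → -2 48 -2500 48
GT      → -2 48 0

[-2, 48, 0]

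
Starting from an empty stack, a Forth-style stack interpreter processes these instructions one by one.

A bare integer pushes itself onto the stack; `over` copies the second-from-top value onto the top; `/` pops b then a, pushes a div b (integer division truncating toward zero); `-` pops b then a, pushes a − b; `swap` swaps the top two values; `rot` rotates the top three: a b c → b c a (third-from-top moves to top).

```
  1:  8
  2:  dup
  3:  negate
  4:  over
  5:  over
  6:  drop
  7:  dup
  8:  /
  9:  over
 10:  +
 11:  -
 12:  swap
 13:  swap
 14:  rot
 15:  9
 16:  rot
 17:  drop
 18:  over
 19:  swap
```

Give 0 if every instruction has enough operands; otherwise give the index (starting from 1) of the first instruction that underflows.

14

8      : [8]
dup    : [8, 8]
negate : [8, -8]
over   : [8, -8, 8]
over   : [8, -8, 8, -8]
drop   : [8, -8, 8]
dup    : [8, -8, 8, 8]
/      : [8, -8, 1]
over   : [8, -8, 1, -8]
+      : [8, -8, -7]
-      : [8, -1]
swap   : [-1, 8]
swap   : [8, -1]
rot  — needs 3 operands, stack has 2 → underflow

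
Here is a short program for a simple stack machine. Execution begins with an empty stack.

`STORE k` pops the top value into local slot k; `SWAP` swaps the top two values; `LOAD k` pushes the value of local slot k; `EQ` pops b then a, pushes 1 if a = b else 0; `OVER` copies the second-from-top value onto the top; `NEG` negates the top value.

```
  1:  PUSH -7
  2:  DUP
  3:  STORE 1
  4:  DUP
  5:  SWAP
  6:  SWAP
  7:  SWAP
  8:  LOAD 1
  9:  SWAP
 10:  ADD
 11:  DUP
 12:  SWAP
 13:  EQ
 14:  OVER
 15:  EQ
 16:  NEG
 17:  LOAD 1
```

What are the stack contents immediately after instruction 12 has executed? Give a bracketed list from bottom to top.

PUSH -7 : [-7]
DUP     : [-7, -7]
STORE 1 : [-7]
DUP     : [-7, -7]
SWAP    : [-7, -7]
SWAP    : [-7, -7]
SWAP    : [-7, -7]
LOAD 1  : [-7, -7, -7]
SWAP    : [-7, -7, -7]
ADD     : [-7, -14]
DUP     : [-7, -14, -14]
SWAP    : [-7, -14, -14]

[-7, -14, -14]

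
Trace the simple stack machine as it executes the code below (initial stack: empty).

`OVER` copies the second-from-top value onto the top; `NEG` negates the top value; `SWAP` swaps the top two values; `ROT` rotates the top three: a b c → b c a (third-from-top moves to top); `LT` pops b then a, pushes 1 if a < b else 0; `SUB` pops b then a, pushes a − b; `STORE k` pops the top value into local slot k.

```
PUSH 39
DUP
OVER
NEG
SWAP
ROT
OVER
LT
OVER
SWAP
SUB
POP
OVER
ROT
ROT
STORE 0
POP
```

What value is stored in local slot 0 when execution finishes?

39

PUSH 39 -> 39
DUP     -> 39 39
OVER    -> 39 39 39
NEG     -> 39 39 -39
SWAP    -> 39 -39 39
ROT     -> -39 39 39
OVER    -> -39 39 39 39
LT      -> -39 39 0
OVER    -> -39 39 0 39
SWAP    -> -39 39 39 0
SUB     -> -39 39 39
POP     -> -39 39
OVER    -> -39 39 -39
ROT     -> 39 -39 -39
ROT     -> -39 -39 39
STORE 0 -> -39 -39
POP     -> -39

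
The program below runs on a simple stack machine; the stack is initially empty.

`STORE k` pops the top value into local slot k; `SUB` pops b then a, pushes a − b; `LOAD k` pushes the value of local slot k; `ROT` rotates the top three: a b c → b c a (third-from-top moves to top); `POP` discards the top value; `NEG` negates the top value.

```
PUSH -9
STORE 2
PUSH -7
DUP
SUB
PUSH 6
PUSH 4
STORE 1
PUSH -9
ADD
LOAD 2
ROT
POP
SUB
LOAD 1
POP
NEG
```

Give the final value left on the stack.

-6

PUSH -9 : -9
STORE 2 : (empty)
PUSH -7 : -7
DUP     : -7 -7
SUB     : 0
PUSH 6  : 0 6
PUSH 4  : 0 6 4
STORE 1 : 0 6
PUSH -9 : 0 6 -9
ADD     : 0 -3
LOAD 2  : 0 -3 -9
ROT     : -3 -9 0
POP     : -3 -9
SUB     : 6
LOAD 1  : 6 4
POP     : 6
NEG     : -6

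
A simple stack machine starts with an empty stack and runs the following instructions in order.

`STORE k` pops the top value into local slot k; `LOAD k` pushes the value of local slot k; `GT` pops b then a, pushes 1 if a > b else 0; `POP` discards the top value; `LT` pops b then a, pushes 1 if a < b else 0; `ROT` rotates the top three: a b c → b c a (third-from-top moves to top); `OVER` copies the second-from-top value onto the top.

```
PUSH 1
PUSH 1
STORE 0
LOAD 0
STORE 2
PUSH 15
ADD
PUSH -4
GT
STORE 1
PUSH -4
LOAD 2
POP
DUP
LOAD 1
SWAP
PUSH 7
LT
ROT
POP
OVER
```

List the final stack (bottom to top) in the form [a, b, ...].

PUSH 1   [1]
PUSH 1   [1, 1]
STORE 0  [1]
LOAD 0   [1, 1]
STORE 2  [1]
PUSH 15  [1, 15]
ADD      [16]
PUSH -4  [16, -4]
GT       [1]
STORE 1  []
PUSH -4  [-4]
LOAD 2   [-4, 1]
POP      [-4]
DUP      [-4, -4]
LOAD 1   [-4, -4, 1]
SWAP     [-4, 1, -4]
PUSH 7   [-4, 1, -4, 7]
LT       [-4, 1, 1]
ROT      [1, 1, -4]
POP      [1, 1]
OVER     [1, 1, 1]

[1, 1, 1]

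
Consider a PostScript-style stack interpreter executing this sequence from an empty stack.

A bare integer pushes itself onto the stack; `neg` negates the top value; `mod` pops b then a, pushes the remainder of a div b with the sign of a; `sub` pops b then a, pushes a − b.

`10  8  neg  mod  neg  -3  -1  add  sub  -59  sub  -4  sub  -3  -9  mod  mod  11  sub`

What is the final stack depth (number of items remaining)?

1

10   10
8    10 8
neg  10 -8
mod  2
neg  -2
-3   -2 -3
-1   -2 -3 -1
add  -2 -4
sub  2
-59  2 -59
sub  61
-4   61 -4
sub  65
-3   65 -3
-9   65 -3 -9
mod  65 -3
mod  2
11   2 11
sub  -9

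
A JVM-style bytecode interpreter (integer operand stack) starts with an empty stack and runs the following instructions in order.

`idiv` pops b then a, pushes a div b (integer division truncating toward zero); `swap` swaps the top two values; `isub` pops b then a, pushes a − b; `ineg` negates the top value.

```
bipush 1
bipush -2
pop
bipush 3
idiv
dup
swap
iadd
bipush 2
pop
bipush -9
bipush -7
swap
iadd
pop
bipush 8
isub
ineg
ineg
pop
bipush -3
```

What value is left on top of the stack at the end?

bipush 1  -> [1]
bipush -2 -> [1, -2]
pop       -> [1]
bipush 3  -> [1, 3]
idiv      -> [0]
dup       -> [0, 0]
swap      -> [0, 0]
iadd      -> [0]
bipush 2  -> [0, 2]
pop       -> [0]
bipush -9 -> [0, -9]
bipush -7 -> [0, -9, -7]
swap      -> [0, -7, -9]
iadd      -> [0, -16]
pop       -> [0]
bipush 8  -> [0, 8]
isub      -> [-8]
ineg      -> [8]
ineg      -> [-8]
pop       -> []
bipush -3 -> [-3]

-3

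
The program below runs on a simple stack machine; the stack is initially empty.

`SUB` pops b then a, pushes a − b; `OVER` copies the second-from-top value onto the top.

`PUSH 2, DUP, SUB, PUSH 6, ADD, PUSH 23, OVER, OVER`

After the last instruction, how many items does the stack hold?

4

PUSH 2  → 2
DUP     → 2 2
SUB     → 0
PUSH 6  → 0 6
ADD     → 6
PUSH 23 → 6 23
OVER    → 6 23 6
OVER    → 6 23 6 23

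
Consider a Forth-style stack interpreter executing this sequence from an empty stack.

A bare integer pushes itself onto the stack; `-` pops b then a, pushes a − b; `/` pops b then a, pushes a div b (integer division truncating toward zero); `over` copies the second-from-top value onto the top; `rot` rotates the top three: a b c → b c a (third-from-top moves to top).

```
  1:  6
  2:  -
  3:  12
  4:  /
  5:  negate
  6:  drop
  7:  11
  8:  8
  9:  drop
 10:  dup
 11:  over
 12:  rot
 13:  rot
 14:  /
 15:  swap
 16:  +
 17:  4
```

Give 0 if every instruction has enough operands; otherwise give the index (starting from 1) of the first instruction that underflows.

6  [6]
-  — needs 2 operands, stack has 1 → underflow

2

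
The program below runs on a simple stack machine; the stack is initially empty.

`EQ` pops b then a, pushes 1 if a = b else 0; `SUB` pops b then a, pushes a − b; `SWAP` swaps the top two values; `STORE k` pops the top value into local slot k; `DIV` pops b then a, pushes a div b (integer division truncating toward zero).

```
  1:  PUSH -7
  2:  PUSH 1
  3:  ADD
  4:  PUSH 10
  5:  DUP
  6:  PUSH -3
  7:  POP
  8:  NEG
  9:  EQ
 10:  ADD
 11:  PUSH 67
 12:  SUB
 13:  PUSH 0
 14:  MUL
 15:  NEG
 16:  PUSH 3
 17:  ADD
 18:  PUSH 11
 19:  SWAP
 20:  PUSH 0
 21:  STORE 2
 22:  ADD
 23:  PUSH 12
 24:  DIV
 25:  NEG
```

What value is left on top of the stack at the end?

PUSH -7 → [-7]
PUSH 1  → [-7, 1]
ADD     → [-6]
PUSH 10 → [-6, 10]
DUP     → [-6, 10, 10]
PUSH -3 → [-6, 10, 10, -3]
POP     → [-6, 10, 10]
NEG     → [-6, 10, -10]
EQ      → [-6, 0]
ADD     → [-6]
PUSH 67 → [-6, 67]
SUB     → [-73]
PUSH 0  → [-73, 0]
MUL     → [0]
NEG     → [0]
PUSH 3  → [0, 3]
ADD     → [3]
PUSH 11 → [3, 11]
SWAP    → [11, 3]
PUSH 0  → [11, 3, 0]
STORE 2 → [11, 3]
ADD     → [14]
PUSH 12 → [14, 12]
DIV     → [1]
NEG     → [-1]

-1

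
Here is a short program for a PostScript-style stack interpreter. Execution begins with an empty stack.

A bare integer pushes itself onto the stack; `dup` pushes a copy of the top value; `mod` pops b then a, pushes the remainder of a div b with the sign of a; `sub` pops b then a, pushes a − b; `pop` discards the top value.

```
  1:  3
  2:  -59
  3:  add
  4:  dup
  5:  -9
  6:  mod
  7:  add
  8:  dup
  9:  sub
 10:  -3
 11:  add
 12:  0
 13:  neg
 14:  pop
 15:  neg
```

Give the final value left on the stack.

3

3   → 3
-59 → 3 -59
add → -56
dup → -56 -56
-9  → -56 -56 -9
mod → -56 -2
add → -58
dup → -58 -58
sub → 0
-3  → 0 -3
add → -3
0   → -3 0
neg → -3 0
pop → -3
neg → 3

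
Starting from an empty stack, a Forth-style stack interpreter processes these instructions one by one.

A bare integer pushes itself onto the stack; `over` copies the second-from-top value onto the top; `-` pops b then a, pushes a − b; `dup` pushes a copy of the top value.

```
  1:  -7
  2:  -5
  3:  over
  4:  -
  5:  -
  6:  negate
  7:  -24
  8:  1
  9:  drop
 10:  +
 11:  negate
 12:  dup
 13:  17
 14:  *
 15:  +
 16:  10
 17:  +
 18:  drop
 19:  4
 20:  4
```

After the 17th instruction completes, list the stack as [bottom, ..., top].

-7     → [-7]
-5     → [-7, -5]
over   → [-7, -5, -7]
-      → [-7, 2]
-      → [-9]
negate → [9]
-24    → [9, -24]
1      → [9, -24, 1]
drop   → [9, -24]
+      → [-15]
negate → [15]
dup    → [15, 15]
17     → [15, 15, 17]
*      → [15, 255]
+      → [270]
10     → [270, 10]
+      → [280]

[280]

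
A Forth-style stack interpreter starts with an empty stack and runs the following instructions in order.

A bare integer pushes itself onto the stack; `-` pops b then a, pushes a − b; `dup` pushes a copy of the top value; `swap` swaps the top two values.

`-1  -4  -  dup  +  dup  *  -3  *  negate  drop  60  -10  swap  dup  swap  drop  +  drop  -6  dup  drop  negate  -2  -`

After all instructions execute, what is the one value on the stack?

-1     → -1
-4     → -1 -4
-      → 3
dup    → 3 3
+      → 6
dup    → 6 6
*      → 36
-3     → 36 -3
*      → -108
negate → 108
drop   → (empty)
60     → 60
-10    → 60 -10
swap   → -10 60
dup    → -10 60 60
swap   → -10 60 60
drop   → -10 60
+      → 50
drop   → (empty)
-6     → -6
dup    → -6 -6
drop   → -6
negate → 6
-2     → 6 -2
-      → 8

8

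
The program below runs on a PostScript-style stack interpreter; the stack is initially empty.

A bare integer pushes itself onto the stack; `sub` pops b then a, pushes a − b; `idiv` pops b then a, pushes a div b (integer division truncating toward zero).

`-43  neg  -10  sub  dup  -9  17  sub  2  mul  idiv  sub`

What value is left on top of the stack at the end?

-43   -43
neg   43
-10   43 -10
sub   53
dup   53 53
-9    53 53 -9
17    53 53 -9 17
sub   53 53 -26
2     53 53 -26 2
mul   53 53 -52
idiv  53 -1
sub   54

54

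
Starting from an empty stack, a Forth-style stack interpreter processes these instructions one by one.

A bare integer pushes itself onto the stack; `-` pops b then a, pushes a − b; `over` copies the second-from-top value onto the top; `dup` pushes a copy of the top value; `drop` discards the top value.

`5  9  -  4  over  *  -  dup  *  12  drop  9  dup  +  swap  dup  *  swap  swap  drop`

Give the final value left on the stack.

18

5    -> [5]
9    -> [5, 9]
-    -> [-4]
4    -> [-4, 4]
over -> [-4, 4, -4]
*    -> [-4, -16]
-    -> [12]
dup  -> [12, 12]
*    -> [144]
12   -> [144, 12]
drop -> [144]
9    -> [144, 9]
dup  -> [144, 9, 9]
+    -> [144, 18]
swap -> [18, 144]
dup  -> [18, 144, 144]
*    -> [18, 20736]
swap -> [20736, 18]
swap -> [18, 20736]
drop -> [18]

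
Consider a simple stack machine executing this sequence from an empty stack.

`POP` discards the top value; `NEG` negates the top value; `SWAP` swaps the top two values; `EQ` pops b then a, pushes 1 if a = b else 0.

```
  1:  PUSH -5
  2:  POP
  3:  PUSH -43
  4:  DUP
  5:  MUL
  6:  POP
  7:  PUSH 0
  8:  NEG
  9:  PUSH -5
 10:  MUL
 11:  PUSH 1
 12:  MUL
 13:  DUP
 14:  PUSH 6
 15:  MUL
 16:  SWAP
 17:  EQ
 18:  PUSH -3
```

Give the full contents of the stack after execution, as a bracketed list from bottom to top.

[1, -3]

PUSH -5  : [-5]
POP      : []
PUSH -43 : [-43]
DUP      : [-43, -43]
MUL      : [1849]
POP      : []
PUSH 0   : [0]
NEG      : [0]
PUSH -5  : [0, -5]
MUL      : [0]
PUSH 1   : [0, 1]
MUL      : [0]
DUP      : [0, 0]
PUSH 6   : [0, 0, 6]
MUL      : [0, 0]
SWAP     : [0, 0]
EQ       : [1]
PUSH -3  : [1, -3]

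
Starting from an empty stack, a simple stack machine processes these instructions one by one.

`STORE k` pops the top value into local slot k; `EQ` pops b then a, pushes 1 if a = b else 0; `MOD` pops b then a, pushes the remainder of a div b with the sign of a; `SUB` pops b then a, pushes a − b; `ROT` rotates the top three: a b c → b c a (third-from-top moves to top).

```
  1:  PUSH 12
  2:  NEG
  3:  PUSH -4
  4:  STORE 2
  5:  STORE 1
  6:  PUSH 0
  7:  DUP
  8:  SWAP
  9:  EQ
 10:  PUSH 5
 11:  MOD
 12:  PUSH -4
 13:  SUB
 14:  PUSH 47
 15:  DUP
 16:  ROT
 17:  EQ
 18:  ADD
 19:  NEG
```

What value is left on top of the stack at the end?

-47

PUSH 12  [12]
NEG      [-12]
PUSH -4  [-12, -4]
STORE 2  [-12]
STORE 1  []
PUSH 0   [0]
DUP      [0, 0]
SWAP     [0, 0]
EQ       [1]
PUSH 5   [1, 5]
MOD      [1]
PUSH -4  [1, -4]
SUB      [5]
PUSH 47  [5, 47]
DUP      [5, 47, 47]
ROT      [47, 47, 5]
EQ       [47, 0]
ADD      [47]
NEG      [-47]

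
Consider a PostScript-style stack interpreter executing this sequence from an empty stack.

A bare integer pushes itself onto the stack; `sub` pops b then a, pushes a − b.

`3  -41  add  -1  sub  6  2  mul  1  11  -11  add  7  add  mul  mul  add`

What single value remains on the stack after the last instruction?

47

3   -> 3
-41 -> 3 -41
add -> -38
-1  -> -38 -1
sub -> -37
6   -> -37 6
2   -> -37 6 2
mul -> -37 12
1   -> -37 12 1
11  -> -37 12 1 11
-11 -> -37 12 1 11 -11
add -> -37 12 1 0
7   -> -37 12 1 0 7
add -> -37 12 1 7
mul -> -37 12 7
mul -> -37 84
add -> 47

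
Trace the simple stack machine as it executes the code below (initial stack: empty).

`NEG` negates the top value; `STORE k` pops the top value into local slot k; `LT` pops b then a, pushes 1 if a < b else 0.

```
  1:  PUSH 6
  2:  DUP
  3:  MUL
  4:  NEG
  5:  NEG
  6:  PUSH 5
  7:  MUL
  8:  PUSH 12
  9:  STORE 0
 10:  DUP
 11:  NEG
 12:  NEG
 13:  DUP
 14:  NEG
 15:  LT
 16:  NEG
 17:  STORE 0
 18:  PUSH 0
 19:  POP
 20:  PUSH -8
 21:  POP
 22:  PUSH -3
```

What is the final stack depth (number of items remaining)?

PUSH 6  : [6]
DUP     : [6, 6]
MUL     : [36]
NEG     : [-36]
NEG     : [36]
PUSH 5  : [36, 5]
MUL     : [180]
PUSH 12 : [180, 12]
STORE 0 : [180]
DUP     : [180, 180]
NEG     : [180, -180]
NEG     : [180, 180]
DUP     : [180, 180, 180]
NEG     : [180, 180, -180]
LT      : [180, 0]
NEG     : [180, 0]
STORE 0 : [180]
PUSH 0  : [180, 0]
POP     : [180]
PUSH -8 : [180, -8]
POP     : [180]
PUSH -3 : [180, -3]

2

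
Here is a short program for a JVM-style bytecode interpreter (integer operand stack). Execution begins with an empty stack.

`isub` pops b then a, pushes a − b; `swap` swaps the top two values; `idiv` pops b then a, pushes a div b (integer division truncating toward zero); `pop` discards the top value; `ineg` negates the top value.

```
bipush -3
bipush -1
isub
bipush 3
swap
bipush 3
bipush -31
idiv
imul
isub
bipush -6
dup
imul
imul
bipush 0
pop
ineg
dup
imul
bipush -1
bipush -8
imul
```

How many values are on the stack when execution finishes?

2

bipush -3   [-3]
bipush -1   [-3, -1]
isub        [-2]
bipush 3    [-2, 3]
swap        [3, -2]
bipush 3    [3, -2, 3]
bipush -31  [3, -2, 3, -31]
idiv        [3, -2, 0]
imul        [3, 0]
isub        [3]
bipush -6   [3, -6]
dup         [3, -6, -6]
imul        [3, 36]
imul        [108]
bipush 0    [108, 0]
pop         [108]
ineg        [-108]
dup         [-108, -108]
imul        [11664]
bipush -1   [11664, -1]
bipush -8   [11664, -1, -8]
imul        [11664, 8]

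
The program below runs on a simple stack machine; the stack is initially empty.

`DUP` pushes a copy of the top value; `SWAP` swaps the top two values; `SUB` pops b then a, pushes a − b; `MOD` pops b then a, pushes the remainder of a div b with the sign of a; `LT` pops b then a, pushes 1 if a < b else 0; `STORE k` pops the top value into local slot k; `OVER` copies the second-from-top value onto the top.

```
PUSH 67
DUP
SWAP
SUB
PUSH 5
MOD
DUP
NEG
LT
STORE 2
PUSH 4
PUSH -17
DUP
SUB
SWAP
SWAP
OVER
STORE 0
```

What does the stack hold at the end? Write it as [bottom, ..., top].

[4, 0]

PUSH 67  → 67
DUP      → 67 67
SWAP     → 67 67
SUB      → 0
PUSH 5   → 0 5
MOD      → 0
DUP      → 0 0
NEG      → 0 0
LT       → 0
STORE 2  → (empty)
PUSH 4   → 4
PUSH -17 → 4 -17
DUP      → 4 -17 -17
SUB      → 4 0
SWAP     → 0 4
SWAP     → 4 0
OVER     → 4 0 4
STORE 0  → 4 0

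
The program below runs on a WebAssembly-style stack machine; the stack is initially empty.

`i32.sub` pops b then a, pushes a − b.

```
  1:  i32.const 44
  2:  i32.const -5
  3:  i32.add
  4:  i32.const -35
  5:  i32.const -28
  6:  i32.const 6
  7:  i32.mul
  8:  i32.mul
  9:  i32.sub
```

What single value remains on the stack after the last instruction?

i32.const 44   44
i32.const -5   44 -5
i32.add        39
i32.const -35  39 -35
i32.const -28  39 -35 -28
i32.const 6    39 -35 -28 6
i32.mul        39 -35 -168
i32.mul        39 5880
i32.sub        -5841

-5841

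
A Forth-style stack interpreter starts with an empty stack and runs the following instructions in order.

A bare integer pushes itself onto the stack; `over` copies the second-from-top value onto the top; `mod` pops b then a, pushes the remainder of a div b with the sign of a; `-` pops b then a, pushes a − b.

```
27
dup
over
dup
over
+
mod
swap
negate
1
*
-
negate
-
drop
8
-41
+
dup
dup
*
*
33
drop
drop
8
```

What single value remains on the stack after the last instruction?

8

27     → 27
dup    → 27 27
over   → 27 27 27
dup    → 27 27 27 27
over   → 27 27 27 27 27
+      → 27 27 27 54
mod    → 27 27 27
swap   → 27 27 27
negate → 27 27 -27
1      → 27 27 -27 1
*      → 27 27 -27
-      → 27 54
negate → 27 -54
-      → 81
drop   → (empty)
8      → 8
-41    → 8 -41
+      → -33
dup    → -33 -33
dup    → -33 -33 -33
*      → -33 1089
*      → -35937
33     → -35937 33
drop   → -35937
drop   → (empty)
8      → 8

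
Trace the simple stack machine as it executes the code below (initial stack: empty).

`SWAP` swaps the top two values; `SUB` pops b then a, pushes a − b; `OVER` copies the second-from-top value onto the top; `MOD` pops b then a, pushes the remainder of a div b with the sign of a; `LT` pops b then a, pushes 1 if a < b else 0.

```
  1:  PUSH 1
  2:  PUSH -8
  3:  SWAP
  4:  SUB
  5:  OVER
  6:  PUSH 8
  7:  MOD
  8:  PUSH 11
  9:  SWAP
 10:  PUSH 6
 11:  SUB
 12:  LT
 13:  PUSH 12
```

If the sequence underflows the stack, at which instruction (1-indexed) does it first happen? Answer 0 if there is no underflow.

5

PUSH 1  -> [1]
PUSH -8 -> [1, -8]
SWAP    -> [-8, 1]
SUB     -> [-9]
OVER  — needs 2 operands, stack has 1 → underflow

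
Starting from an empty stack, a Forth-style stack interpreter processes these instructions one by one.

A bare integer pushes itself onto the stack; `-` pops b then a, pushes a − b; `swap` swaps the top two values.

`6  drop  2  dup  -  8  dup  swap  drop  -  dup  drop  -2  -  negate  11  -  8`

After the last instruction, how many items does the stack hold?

2

6       [6]
drop    []
2       [2]
dup     [2, 2]
-       [0]
8       [0, 8]
dup     [0, 8, 8]
swap    [0, 8, 8]
drop    [0, 8]
-       [-8]
dup     [-8, -8]
drop    [-8]
-2      [-8, -2]
-       [-6]
negate  [6]
11      [6, 11]
-       [-5]
8       [-5, 8]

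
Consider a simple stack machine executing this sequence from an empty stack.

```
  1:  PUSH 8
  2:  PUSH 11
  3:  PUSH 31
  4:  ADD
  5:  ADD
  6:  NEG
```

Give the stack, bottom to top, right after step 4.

PUSH 8   8
PUSH 11  8 11
PUSH 31  8 11 31
ADD      8 42

[8, 42]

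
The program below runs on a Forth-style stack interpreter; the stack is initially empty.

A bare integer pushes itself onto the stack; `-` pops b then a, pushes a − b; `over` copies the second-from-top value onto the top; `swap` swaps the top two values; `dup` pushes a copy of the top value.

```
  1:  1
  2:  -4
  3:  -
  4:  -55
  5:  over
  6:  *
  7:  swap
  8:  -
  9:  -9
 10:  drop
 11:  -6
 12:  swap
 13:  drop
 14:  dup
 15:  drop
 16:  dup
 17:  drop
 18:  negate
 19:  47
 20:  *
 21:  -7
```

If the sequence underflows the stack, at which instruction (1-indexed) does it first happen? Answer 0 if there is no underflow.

1      -> 1
-4     -> 1 -4
-      -> 5
-55    -> 5 -55
over   -> 5 -55 5
*      -> 5 -275
swap   -> -275 5
-      -> -280
-9     -> -280 -9
drop   -> -280
-6     -> -280 -6
swap   -> -6 -280
drop   -> -6
dup    -> -6 -6
drop   -> -6
dup    -> -6 -6
drop   -> -6
negate -> 6
47     -> 6 47
*      -> 282
-7     -> 282 -7

0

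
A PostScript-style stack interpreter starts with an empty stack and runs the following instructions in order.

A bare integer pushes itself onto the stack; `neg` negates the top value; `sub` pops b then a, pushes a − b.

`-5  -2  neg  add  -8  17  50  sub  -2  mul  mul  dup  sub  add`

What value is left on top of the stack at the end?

-3

-5  → -5
-2  → -5 -2
neg → -5 2
add → -3
-8  → -3 -8
17  → -3 -8 17
50  → -3 -8 17 50
sub → -3 -8 -33
-2  → -3 -8 -33 -2
mul → -3 -8 66
mul → -3 -528
dup → -3 -528 -528
sub → -3 0
add → -3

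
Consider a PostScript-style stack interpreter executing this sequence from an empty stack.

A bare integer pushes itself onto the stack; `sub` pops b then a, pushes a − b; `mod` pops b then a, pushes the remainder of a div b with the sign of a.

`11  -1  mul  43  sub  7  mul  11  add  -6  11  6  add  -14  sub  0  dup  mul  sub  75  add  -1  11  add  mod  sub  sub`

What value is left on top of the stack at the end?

11  -> [11]
-1  -> [11, -1]
mul -> [-11]
43  -> [-11, 43]
sub -> [-54]
7   -> [-54, 7]
mul -> [-378]
11  -> [-378, 11]
add -> [-367]
-6  -> [-367, -6]
11  -> [-367, -6, 11]
6   -> [-367, -6, 11, 6]
add -> [-367, -6, 17]
-14 -> [-367, -6, 17, -14]
sub -> [-367, -6, 31]
0   -> [-367, -6, 31, 0]
dup -> [-367, -6, 31, 0, 0]
mul -> [-367, -6, 31, 0]
sub -> [-367, -6, 31]
75  -> [-367, -6, 31, 75]
add -> [-367, -6, 106]
-1  -> [-367, -6, 106, -1]
11  -> [-367, -6, 106, -1, 11]
add -> [-367, -6, 106, 10]
mod -> [-367, -6, 6]
sub -> [-367, -12]
sub -> [-355]

-355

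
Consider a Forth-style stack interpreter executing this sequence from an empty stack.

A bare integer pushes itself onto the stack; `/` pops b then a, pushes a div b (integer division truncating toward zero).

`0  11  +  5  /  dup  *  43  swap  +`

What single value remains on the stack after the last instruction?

0    → [0]
11   → [0, 11]
+    → [11]
5    → [11, 5]
/    → [2]
dup  → [2, 2]
*    → [4]
43   → [4, 43]
swap → [43, 4]
+    → [47]

47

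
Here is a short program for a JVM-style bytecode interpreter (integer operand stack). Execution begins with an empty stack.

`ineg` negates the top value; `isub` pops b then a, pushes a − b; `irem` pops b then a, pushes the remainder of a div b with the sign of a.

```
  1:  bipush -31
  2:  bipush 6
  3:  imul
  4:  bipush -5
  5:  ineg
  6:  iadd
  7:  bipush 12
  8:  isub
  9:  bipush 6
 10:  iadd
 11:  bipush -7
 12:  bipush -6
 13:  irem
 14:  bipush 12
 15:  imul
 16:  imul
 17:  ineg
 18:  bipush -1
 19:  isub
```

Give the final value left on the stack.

-2243

bipush -31 -> [-31]
bipush 6   -> [-31, 6]
imul       -> [-186]
bipush -5  -> [-186, -5]
ineg       -> [-186, 5]
iadd       -> [-181]
bipush 12  -> [-181, 12]
isub       -> [-193]
bipush 6   -> [-193, 6]
iadd       -> [-187]
bipush -7  -> [-187, -7]
bipush -6  -> [-187, -7, -6]
irem       -> [-187, -1]
bipush 12  -> [-187, -1, 12]
imul       -> [-187, -12]
imul       -> [2244]
ineg       -> [-2244]
bipush -1  -> [-2244, -1]
isub       -> [-2243]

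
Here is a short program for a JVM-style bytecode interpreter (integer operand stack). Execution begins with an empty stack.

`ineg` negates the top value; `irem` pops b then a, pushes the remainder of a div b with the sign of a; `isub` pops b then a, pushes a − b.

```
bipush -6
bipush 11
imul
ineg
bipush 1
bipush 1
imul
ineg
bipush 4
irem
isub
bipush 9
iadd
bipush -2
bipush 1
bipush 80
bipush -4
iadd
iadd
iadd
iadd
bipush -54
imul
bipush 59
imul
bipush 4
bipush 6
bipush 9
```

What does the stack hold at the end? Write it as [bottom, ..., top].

[-481086, 4, 6, 9]

bipush -6  : [-6]
bipush 11  : [-6, 11]
imul       : [-66]
ineg       : [66]
bipush 1   : [66, 1]
bipush 1   : [66, 1, 1]
imul       : [66, 1]
ineg       : [66, -1]
bipush 4   : [66, -1, 4]
irem       : [66, -1]
isub       : [67]
bipush 9   : [67, 9]
iadd       : [76]
bipush -2  : [76, -2]
bipush 1   : [76, -2, 1]
bipush 80  : [76, -2, 1, 80]
bipush -4  : [76, -2, 1, 80, -4]
iadd       : [76, -2, 1, 76]
iadd       : [76, -2, 77]
iadd       : [76, 75]
iadd       : [151]
bipush -54 : [151, -54]
imul       : [-8154]
bipush 59  : [-8154, 59]
imul       : [-481086]
bipush 4   : [-481086, 4]
bipush 6   : [-481086, 4, 6]
bipush 9   : [-481086, 4, 6, 9]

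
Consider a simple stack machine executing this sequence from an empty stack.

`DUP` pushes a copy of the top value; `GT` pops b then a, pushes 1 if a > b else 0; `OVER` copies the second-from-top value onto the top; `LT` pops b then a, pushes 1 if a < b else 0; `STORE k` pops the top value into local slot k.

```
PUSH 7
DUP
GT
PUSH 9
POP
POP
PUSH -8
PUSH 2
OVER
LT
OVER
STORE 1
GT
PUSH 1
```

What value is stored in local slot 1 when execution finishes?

PUSH 7   [7]
DUP      [7, 7]
GT       [0]
PUSH 9   [0, 9]
POP      [0]
POP      []
PUSH -8  [-8]
PUSH 2   [-8, 2]
OVER     [-8, 2, -8]
LT       [-8, 0]
OVER     [-8, 0, -8]
STORE 1  [-8, 0]
GT       [0]
PUSH 1   [0, 1]

-8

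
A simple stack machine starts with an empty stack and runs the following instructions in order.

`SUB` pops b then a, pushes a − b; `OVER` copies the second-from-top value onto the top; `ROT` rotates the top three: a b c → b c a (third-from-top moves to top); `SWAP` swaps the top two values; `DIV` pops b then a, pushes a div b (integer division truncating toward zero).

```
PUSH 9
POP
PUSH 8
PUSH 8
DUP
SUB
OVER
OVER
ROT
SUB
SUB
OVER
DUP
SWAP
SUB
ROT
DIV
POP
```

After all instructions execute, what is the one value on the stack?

PUSH 9  9
POP     (empty)
PUSH 8  8
PUSH 8  8 8
DUP     8 8 8
SUB     8 0
OVER    8 0 8
OVER    8 0 8 0
ROT     8 8 0 0
SUB     8 8 0
SUB     8 8
OVER    8 8 8
DUP     8 8 8 8
SWAP    8 8 8 8
SUB     8 8 0
ROT     8 0 8
DIV     8 0
POP     8

8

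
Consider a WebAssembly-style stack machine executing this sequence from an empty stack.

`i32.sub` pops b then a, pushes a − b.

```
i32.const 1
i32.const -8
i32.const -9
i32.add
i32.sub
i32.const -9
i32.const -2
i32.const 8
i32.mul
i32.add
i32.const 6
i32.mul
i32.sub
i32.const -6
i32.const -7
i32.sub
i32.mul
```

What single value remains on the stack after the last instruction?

i32.const 1   1
i32.const -8  1 -8
i32.const -9  1 -8 -9
i32.add       1 -17
i32.sub       18
i32.const -9  18 -9
i32.const -2  18 -9 -2
i32.const 8   18 -9 -2 8
i32.mul       18 -9 -16
i32.add       18 -25
i32.const 6   18 -25 6
i32.mul       18 -150
i32.sub       168
i32.const -6  168 -6
i32.const -7  168 -6 -7
i32.sub       168 1
i32.mul       168

168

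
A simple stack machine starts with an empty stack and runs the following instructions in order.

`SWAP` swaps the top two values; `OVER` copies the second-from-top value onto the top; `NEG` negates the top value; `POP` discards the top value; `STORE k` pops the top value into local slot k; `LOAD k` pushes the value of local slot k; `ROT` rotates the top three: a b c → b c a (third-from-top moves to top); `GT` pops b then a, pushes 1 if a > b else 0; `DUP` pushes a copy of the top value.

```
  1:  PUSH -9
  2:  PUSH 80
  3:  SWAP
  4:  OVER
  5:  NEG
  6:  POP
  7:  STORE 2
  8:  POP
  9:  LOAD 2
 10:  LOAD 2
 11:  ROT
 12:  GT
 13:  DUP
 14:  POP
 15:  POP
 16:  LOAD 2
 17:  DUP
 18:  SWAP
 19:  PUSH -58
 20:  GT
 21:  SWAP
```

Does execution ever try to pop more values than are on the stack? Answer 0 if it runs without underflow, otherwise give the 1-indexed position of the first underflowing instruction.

11

PUSH -9  -9
PUSH 80  -9 80
SWAP     80 -9
OVER     80 -9 80
NEG      80 -9 -80
POP      80 -9
STORE 2  80
POP      (empty)
LOAD 2   -9
LOAD 2   -9 -9
ROT  — needs 3 operands, stack has 2 → underflow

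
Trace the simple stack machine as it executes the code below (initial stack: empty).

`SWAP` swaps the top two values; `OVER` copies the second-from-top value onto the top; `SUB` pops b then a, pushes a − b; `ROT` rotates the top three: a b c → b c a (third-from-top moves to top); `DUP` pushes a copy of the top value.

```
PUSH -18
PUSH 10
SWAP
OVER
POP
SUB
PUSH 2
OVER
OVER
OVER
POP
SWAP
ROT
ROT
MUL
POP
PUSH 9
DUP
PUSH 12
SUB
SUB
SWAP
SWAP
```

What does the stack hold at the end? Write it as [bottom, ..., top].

PUSH -18 : -18
PUSH 10  : -18 10
SWAP     : 10 -18
OVER     : 10 -18 10
POP      : 10 -18
SUB      : 28
PUSH 2   : 28 2
OVER     : 28 2 28
OVER     : 28 2 28 2
OVER     : 28 2 28 2 28
POP      : 28 2 28 2
SWAP     : 28 2 2 28
ROT      : 28 2 28 2
ROT      : 28 28 2 2
MUL      : 28 28 4
POP      : 28 28
PUSH 9   : 28 28 9
DUP      : 28 28 9 9
PUSH 12  : 28 28 9 9 12
SUB      : 28 28 9 -3
SUB      : 28 28 12
SWAP     : 28 12 28
SWAP     : 28 28 12

[28, 28, 12]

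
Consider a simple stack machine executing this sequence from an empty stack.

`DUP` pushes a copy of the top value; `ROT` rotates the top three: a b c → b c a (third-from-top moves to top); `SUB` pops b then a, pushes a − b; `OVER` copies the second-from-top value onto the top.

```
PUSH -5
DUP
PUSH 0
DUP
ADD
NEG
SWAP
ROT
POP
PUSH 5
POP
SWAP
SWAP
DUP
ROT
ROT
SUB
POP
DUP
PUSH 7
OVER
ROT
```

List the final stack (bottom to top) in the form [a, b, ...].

[-5, 7, -5, -5]

PUSH -5 → [-5]
DUP     → [-5, -5]
PUSH 0  → [-5, -5, 0]
DUP     → [-5, -5, 0, 0]
ADD     → [-5, -5, 0]
NEG     → [-5, -5, 0]
SWAP    → [-5, 0, -5]
ROT     → [0, -5, -5]
POP     → [0, -5]
PUSH 5  → [0, -5, 5]
POP     → [0, -5]
SWAP    → [-5, 0]
SWAP    → [0, -5]
DUP     → [0, -5, -5]
ROT     → [-5, -5, 0]
ROT     → [-5, 0, -5]
SUB     → [-5, 5]
POP     → [-5]
DUP     → [-5, -5]
PUSH 7  → [-5, -5, 7]
OVER    → [-5, -5, 7, -5]
ROT     → [-5, 7, -5, -5]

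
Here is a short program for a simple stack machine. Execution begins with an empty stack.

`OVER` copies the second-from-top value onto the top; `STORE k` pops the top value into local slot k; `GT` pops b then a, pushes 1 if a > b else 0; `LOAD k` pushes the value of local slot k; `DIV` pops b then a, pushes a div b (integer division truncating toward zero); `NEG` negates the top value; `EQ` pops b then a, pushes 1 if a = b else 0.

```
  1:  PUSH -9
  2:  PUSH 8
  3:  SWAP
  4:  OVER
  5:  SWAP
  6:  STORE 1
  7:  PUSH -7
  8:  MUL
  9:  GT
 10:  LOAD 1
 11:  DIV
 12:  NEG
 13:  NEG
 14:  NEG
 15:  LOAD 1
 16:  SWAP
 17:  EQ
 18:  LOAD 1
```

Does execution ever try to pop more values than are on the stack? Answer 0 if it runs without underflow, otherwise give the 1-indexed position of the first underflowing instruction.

0

PUSH -9 → [-9]
PUSH 8  → [-9, 8]
SWAP    → [8, -9]
OVER    → [8, -9, 8]
SWAP    → [8, 8, -9]
STORE 1 → [8, 8]
PUSH -7 → [8, 8, -7]
MUL     → [8, -56]
GT      → [1]
LOAD 1  → [1, -9]
DIV     → [0]
NEG     → [0]
NEG     → [0]
NEG     → [0]
LOAD 1  → [0, -9]
SWAP    → [-9, 0]
EQ      → [0]
LOAD 1  → [0, -9]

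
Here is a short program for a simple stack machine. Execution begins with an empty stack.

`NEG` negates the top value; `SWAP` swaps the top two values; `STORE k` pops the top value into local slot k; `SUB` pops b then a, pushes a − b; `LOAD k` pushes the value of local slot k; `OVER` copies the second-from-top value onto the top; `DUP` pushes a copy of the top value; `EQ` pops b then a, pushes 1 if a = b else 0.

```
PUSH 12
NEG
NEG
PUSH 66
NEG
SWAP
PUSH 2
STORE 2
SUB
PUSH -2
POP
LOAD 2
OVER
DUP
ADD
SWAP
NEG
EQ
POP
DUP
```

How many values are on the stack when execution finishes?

PUSH 12  12
NEG      -12
NEG      12
PUSH 66  12 66
NEG      12 -66
SWAP     -66 12
PUSH 2   -66 12 2
STORE 2  -66 12
SUB      -78
PUSH -2  -78 -2
POP      -78
LOAD 2   -78 2
OVER     -78 2 -78
DUP      -78 2 -78 -78
ADD      -78 2 -156
SWAP     -78 -156 2
NEG      -78 -156 -2
EQ       -78 0
POP      -78
DUP      -78 -78

2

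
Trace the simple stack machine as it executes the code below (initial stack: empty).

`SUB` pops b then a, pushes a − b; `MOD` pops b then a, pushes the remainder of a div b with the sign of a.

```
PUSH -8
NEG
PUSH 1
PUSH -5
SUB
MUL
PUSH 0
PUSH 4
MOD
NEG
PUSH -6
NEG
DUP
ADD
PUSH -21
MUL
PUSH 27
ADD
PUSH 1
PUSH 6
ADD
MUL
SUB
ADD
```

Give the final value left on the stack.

1623

PUSH -8  → -8
NEG      → 8
PUSH 1   → 8 1
PUSH -5  → 8 1 -5
SUB      → 8 6
MUL      → 48
PUSH 0   → 48 0
PUSH 4   → 48 0 4
MOD      → 48 0
NEG      → 48 0
PUSH -6  → 48 0 -6
NEG      → 48 0 6
DUP      → 48 0 6 6
ADD      → 48 0 12
PUSH -21 → 48 0 12 -21
MUL      → 48 0 -252
PUSH 27  → 48 0 -252 27
ADD      → 48 0 -225
PUSH 1   → 48 0 -225 1
PUSH 6   → 48 0 -225 1 6
ADD      → 48 0 -225 7
MUL      → 48 0 -1575
SUB      → 48 1575
ADD      → 1623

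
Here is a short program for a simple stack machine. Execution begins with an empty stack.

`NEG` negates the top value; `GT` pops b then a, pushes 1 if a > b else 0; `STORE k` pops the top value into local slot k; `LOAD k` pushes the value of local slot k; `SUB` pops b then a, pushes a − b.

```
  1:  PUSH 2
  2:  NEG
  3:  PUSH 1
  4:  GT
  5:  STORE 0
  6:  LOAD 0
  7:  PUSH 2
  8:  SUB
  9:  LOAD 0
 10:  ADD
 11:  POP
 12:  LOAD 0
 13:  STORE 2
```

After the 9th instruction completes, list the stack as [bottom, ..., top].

PUSH 2   2
NEG      -2
PUSH 1   -2 1
GT       0
STORE 0  (empty)
LOAD 0   0
PUSH 2   0 2
SUB      -2
LOAD 0   -2 0

[-2, 0]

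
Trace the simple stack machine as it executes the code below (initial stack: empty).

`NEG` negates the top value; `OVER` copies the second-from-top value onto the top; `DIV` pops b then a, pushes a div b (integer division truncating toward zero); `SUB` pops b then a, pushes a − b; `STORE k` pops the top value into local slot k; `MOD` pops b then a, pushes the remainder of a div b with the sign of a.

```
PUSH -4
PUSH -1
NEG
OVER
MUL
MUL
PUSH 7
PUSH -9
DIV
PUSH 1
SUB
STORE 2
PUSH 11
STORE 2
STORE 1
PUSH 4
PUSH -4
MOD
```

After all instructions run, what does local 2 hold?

11

PUSH -4  [-4]
PUSH -1  [-4, -1]
NEG      [-4, 1]
OVER     [-4, 1, -4]
MUL      [-4, -4]
MUL      [16]
PUSH 7   [16, 7]
PUSH -9  [16, 7, -9]
DIV      [16, 0]
PUSH 1   [16, 0, 1]
SUB      [16, -1]
STORE 2  [16]
PUSH 11  [16, 11]
STORE 2  [16]
STORE 1  []
PUSH 4   [4]
PUSH -4  [4, -4]
MOD      [0]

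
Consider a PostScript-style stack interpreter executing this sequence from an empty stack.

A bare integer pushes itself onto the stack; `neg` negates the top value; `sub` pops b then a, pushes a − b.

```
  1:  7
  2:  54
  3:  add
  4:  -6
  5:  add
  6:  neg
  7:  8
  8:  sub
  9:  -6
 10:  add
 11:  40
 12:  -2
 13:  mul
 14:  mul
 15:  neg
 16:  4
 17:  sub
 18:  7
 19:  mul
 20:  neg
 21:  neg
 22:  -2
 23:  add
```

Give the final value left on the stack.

7   : 7
54  : 7 54
add : 61
-6  : 61 -6
add : 55
neg : -55
8   : -55 8
sub : -63
-6  : -63 -6
add : -69
40  : -69 40
-2  : -69 40 -2
mul : -69 -80
mul : 5520
neg : -5520
4   : -5520 4
sub : -5524
7   : -5524 7
mul : -38668
neg : 38668
neg : -38668
-2  : -38668 -2
add : -38670

-38670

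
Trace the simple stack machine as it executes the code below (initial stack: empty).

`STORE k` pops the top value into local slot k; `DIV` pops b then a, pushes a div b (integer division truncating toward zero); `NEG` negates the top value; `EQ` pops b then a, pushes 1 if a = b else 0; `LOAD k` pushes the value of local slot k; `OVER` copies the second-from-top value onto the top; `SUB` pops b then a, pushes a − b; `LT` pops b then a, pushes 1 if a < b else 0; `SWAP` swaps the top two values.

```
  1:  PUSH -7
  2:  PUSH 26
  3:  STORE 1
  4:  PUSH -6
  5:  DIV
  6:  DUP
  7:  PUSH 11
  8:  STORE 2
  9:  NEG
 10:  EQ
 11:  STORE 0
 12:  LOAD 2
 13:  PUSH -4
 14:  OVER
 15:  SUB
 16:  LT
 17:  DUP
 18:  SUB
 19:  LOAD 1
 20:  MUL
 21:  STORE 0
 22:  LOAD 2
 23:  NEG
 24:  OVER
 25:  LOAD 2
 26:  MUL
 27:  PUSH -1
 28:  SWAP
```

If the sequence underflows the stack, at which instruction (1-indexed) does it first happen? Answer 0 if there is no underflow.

24

PUSH -7 : -7
PUSH 26 : -7 26
STORE 1 : -7
PUSH -6 : -7 -6
DIV     : 1
DUP     : 1 1
PUSH 11 : 1 1 11
STORE 2 : 1 1
NEG     : 1 -1
EQ      : 0
STORE 0 : (empty)
LOAD 2  : 11
PUSH -4 : 11 -4
OVER    : 11 -4 11
SUB     : 11 -15
LT      : 0
DUP     : 0 0
SUB     : 0
LOAD 1  : 0 26
MUL     : 0
STORE 0 : (empty)
LOAD 2  : 11
NEG     : -11
OVER  — needs 2 operands, stack has 1 → underflow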